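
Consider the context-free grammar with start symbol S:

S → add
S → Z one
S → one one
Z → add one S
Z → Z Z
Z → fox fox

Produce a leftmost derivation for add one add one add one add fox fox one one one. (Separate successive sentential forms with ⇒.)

S ⇒ Z one ⇒ add one S one ⇒ add one Z one one ⇒ add one add one S one one ⇒ add one add one Z one one one ⇒ add one add one Z Z one one one ⇒ add one add one add one S Z one one one ⇒ add one add one add one add Z one one one ⇒ add one add one add one add fox fox one one one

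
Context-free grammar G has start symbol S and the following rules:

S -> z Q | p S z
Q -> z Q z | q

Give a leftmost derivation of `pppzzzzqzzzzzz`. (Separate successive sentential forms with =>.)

S => pSz   [S -> p S z]
pSz => ppSzz   [S -> p S z]
ppSzz => pppSzzz   [S -> p S z]
pppSzzz => pppzQzzz   [S -> z Q]
pppzQzzz => pppzzQzzzz   [Q -> z Q z]
pppzzQzzzz => pppzzzQzzzzz   [Q -> z Q z]
pppzzzQzzzzz => pppzzzzQzzzzzz   [Q -> z Q z]
pppzzzzQzzzzzz => pppzzzzqzzzzzz   [Q -> q]

S => pSz => ppSzz => pppSzzz => pppzQzzz => pppzzQzzzz => pppzzzQzzzzz => pppzzzzQzzzzzz => pppzzzzqzzzzzz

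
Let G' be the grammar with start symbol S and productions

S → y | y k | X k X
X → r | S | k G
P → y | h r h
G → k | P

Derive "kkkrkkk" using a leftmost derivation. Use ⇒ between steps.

S ⇒ XkX   [S → X k X]
XkX ⇒ SkX   [X → S]
SkX ⇒ XkXkX   [S → X k X]
XkXkX ⇒ kGkXkX   [X → k G]
kGkXkX ⇒ kkkXkX   [G → k]
kkkXkX ⇒ kkkrkX   [X → r]
kkkrkX ⇒ kkkrkkG   [X → k G]
kkkrkkG ⇒ kkkrkkk   [G → k]

S ⇒ XkX ⇒ SkX ⇒ XkXkX ⇒ kGkXkX ⇒ kkkXkX ⇒ kkkrkX ⇒ kkkrkkG ⇒ kkkrkkk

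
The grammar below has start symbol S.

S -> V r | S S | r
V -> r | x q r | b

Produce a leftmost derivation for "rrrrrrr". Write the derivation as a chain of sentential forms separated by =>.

S => SS => SSS => SSSS => SSSSS => SSSSSS => VrSSSSS => rrSSSSS => rrrSSSS => rrrrSSS => rrrrrSS => rrrrrrS => rrrrrrr

S => SS   [S -> S S]
SS => SSS   [S -> S S]
SSS => SSSS   [S -> S S]
SSSS => SSSSS   [S -> S S]
SSSSS => SSSSSS   [S -> S S]
SSSSSS => VrSSSSS   [S -> V r]
VrSSSSS => rrSSSSS   [V -> r]
rrSSSSS => rrrSSSS   [S -> r]
rrrSSSS => rrrrSSS   [S -> r]
rrrrSSS => rrrrrSS   [S -> r]
rrrrrSS => rrrrrrS   [S -> r]
rrrrrrS => rrrrrrr   [S -> r]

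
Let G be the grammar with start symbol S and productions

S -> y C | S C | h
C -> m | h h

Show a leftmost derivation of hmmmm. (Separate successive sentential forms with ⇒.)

S⇒SC⇒SCC⇒SCCC⇒SCCCC⇒hCCCC⇒hmCCC⇒hmmCC⇒hmmmC⇒hmmmm

S ⇒ SC   [S -> S C]
SC ⇒ SCC   [S -> S C]
SCC ⇒ SCCC   [S -> S C]
SCCC ⇒ SCCCC   [S -> S C]
SCCCC ⇒ hCCCC   [S -> h]
hCCCC ⇒ hmCCC   [C -> m]
hmCCC ⇒ hmmCC   [C -> m]
hmmCC ⇒ hmmmC   [C -> m]
hmmmC ⇒ hmmmm   [C -> m]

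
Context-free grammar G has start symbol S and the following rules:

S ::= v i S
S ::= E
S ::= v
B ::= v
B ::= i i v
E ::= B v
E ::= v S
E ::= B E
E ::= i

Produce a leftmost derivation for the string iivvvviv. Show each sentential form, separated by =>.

S=>E=>BE=>iivE=>iivvS=>iivvE=>iivvvS=>iivvvviS=>iivvvviv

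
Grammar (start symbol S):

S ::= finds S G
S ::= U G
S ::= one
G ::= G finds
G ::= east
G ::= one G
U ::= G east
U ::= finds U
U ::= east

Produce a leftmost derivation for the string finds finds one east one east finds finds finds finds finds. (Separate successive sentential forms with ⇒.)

S ⇒ finds S G   [S ::= finds S G]
finds S G ⇒ finds finds S G G   [S ::= finds S G]
finds finds S G G ⇒ finds finds one G G   [S ::= one]
finds finds one G G ⇒ finds finds one east G   [G ::= east]
finds finds one east G ⇒ finds finds one east G finds   [G ::= G finds]
finds finds one east G finds ⇒ finds finds one east G finds finds   [G ::= G finds]
finds finds one east G finds finds ⇒ finds finds one east one G finds finds   [G ::= one G]
finds finds one east one G finds finds ⇒ finds finds one east one G finds finds finds   [G ::= G finds]
finds finds one east one G finds finds finds ⇒ finds finds one east one G finds finds finds finds   [G ::= G finds]
finds finds one east one G finds finds finds finds ⇒ finds finds one east one G finds finds finds finds finds   [G ::= G finds]
finds finds one east one G finds finds finds finds finds ⇒ finds finds one east one east finds finds finds finds finds   [G ::= east]

S ⇒ finds S G ⇒ finds finds S G G ⇒ finds finds one G G ⇒ finds finds one east G ⇒ finds finds one east G finds ⇒ finds finds one east G finds finds ⇒ finds finds one east one G finds finds ⇒ finds finds one east one G finds finds finds ⇒ finds finds one east one G finds finds finds finds ⇒ finds finds one east one G finds finds finds finds finds ⇒ finds finds one east one east finds finds finds finds finds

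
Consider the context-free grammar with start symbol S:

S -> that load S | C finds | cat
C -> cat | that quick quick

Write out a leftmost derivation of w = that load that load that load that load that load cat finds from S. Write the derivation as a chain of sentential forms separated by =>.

S => that load S => that load that load S => that load that load that load S => that load that load that load that load S => that load that load that load that load that load S => that load that load that load that load that load C finds => that load that load that load that load that load cat finds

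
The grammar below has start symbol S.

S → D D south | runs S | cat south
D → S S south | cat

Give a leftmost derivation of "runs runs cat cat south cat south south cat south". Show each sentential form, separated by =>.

S => D D south => S S south D south => runs S S south D south => runs runs S S south D south => runs runs D D south S south D south => runs runs cat D south S south D south => runs runs cat cat south S south D south => runs runs cat cat south cat south south D south => runs runs cat cat south cat south south cat south

S => D D south   [S → D D south]
D D south => S S south D south   [D → S S south]
S S south D south => runs S S south D south   [S → runs S]
runs S S south D south => runs runs S S south D south   [S → runs S]
runs runs S S south D south => runs runs D D south S south D south   [S → D D south]
runs runs D D south S south D south => runs runs cat D south S south D south   [D → cat]
runs runs cat D south S south D south => runs runs cat cat south S south D south   [D → cat]
runs runs cat cat south S south D south => runs runs cat cat south cat south south D south   [S → cat south]
runs runs cat cat south cat south south D south => runs runs cat cat south cat south south cat south   [D → cat]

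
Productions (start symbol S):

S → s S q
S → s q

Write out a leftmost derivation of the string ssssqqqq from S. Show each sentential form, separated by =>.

S => sSq => ssSqq => sssSqqq => ssssqqqq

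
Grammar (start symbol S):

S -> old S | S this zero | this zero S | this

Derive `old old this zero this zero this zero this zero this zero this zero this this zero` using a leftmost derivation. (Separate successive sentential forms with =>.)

S => old S => old old S => old old S this zero => old old this zero S this zero => old old this zero this zero S this zero => old old this zero this zero this zero S this zero => old old this zero this zero this zero this zero S this zero => old old this zero this zero this zero this zero this zero S this zero => old old this zero this zero this zero this zero this zero this zero S this zero => old old this zero this zero this zero this zero this zero this zero this this zero

S => old S   [S -> old S]
old S => old old S   [S -> old S]
old old S => old old S this zero   [S -> S this zero]
old old S this zero => old old this zero S this zero   [S -> this zero S]
old old this zero S this zero => old old this zero this zero S this zero   [S -> this zero S]
old old this zero this zero S this zero => old old this zero this zero this zero S this zero   [S -> this zero S]
old old this zero this zero this zero S this zero => old old this zero this zero this zero this zero S this zero   [S -> this zero S]
old old this zero this zero this zero this zero S this zero => old old this zero this zero this zero this zero this zero S this zero   [S -> this zero S]
old old this zero this zero this zero this zero this zero S this zero => old old this zero this zero this zero this zero this zero this zero S this zero   [S -> this zero S]
old old this zero this zero this zero this zero this zero this zero S this zero => old old this zero this zero this zero this zero this zero this zero this this zero   [S -> this]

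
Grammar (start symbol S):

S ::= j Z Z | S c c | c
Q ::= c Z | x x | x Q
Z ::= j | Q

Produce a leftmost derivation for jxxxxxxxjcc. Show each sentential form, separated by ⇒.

S ⇒ Scc   [S ::= S c c]
Scc ⇒ jZZcc   [S ::= j Z Z]
jZZcc ⇒ jQZcc   [Z ::= Q]
jQZcc ⇒ jxQZcc   [Q ::= x Q]
jxQZcc ⇒ jxxQZcc   [Q ::= x Q]
jxxQZcc ⇒ jxxxQZcc   [Q ::= x Q]
jxxxQZcc ⇒ jxxxxQZcc   [Q ::= x Q]
jxxxxQZcc ⇒ jxxxxxQZcc   [Q ::= x Q]
jxxxxxQZcc ⇒ jxxxxxxxZcc   [Q ::= x x]
jxxxxxxxZcc ⇒ jxxxxxxxjcc   [Z ::= j]

S⇒Scc⇒jZZcc⇒jQZcc⇒jxQZcc⇒jxxQZcc⇒jxxxQZcc⇒jxxxxQZcc⇒jxxxxxQZcc⇒jxxxxxxxZcc⇒jxxxxxxxjcc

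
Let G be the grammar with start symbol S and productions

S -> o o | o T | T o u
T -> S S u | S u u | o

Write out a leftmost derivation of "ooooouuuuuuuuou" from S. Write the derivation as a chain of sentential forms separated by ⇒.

S ⇒ Tou ⇒ Suuou ⇒ oTuuou ⇒ oSuuuuou ⇒ ooTuuuuou ⇒ ooSuuuuuuou ⇒ oooTuuuuuuou ⇒ oooSuuuuuuuuou ⇒ ooooTuuuuuuuuou ⇒ ooooouuuuuuuuou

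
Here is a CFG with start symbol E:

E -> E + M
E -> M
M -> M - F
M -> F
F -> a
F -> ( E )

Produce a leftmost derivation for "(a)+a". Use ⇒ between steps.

E ⇒ E+M ⇒ M+M ⇒ F+M ⇒ (E)+M ⇒ (M)+M ⇒ (F)+M ⇒ (a)+M ⇒ (a)+F ⇒ (a)+a

E ⇒ E+M   [E -> E + M]
E+M ⇒ M+M   [E -> M]
M+M ⇒ F+M   [M -> F]
F+M ⇒ (E)+M   [F -> ( E )]
(E)+M ⇒ (M)+M   [E -> M]
(M)+M ⇒ (F)+M   [M -> F]
(F)+M ⇒ (a)+M   [F -> a]
(a)+M ⇒ (a)+F   [M -> F]
(a)+F ⇒ (a)+a   [F -> a]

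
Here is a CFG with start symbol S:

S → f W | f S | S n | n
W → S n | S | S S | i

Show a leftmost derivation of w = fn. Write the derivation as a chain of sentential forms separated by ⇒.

S ⇒ fW   [S → f W]
fW ⇒ fS   [W → S]
fS ⇒ fn   [S → n]

S⇒fW⇒fS⇒fn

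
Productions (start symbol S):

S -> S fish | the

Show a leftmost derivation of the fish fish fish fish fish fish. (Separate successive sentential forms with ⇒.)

S ⇒ S fish ⇒ S fish fish ⇒ S fish fish fish ⇒ S fish fish fish fish ⇒ S fish fish fish fish fish ⇒ S fish fish fish fish fish fish ⇒ the fish fish fish fish fish fish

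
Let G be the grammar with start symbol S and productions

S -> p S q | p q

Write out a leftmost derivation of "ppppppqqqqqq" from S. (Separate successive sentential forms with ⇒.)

S⇒pSq⇒ppSqq⇒pppSqqq⇒ppppSqqqq⇒pppppSqqqqq⇒ppppppqqqqqq

S ⇒ pSq   [S -> p S q]
pSq ⇒ ppSqq   [S -> p S q]
ppSqq ⇒ pppSqqq   [S -> p S q]
pppSqqq ⇒ ppppSqqqq   [S -> p S q]
ppppSqqqq ⇒ pppppSqqqqq   [S -> p S q]
pppppSqqqqq ⇒ ppppppqqqqqq   [S -> p q]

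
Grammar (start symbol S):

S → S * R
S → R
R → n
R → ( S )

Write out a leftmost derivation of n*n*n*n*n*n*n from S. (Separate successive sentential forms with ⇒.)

S ⇒ S*R ⇒ S*R*R ⇒ S*R*R*R ⇒ S*R*R*R*R ⇒ S*R*R*R*R*R ⇒ S*R*R*R*R*R*R ⇒ R*R*R*R*R*R*R ⇒ n*R*R*R*R*R*R ⇒ n*n*R*R*R*R*R ⇒ n*n*n*R*R*R*R ⇒ n*n*n*n*R*R*R ⇒ n*n*n*n*n*R*R ⇒ n*n*n*n*n*n*R ⇒ n*n*n*n*n*n*n

S ⇒ S*R   [S → S * R]
S*R ⇒ S*R*R   [S → S * R]
S*R*R ⇒ S*R*R*R   [S → S * R]
S*R*R*R ⇒ S*R*R*R*R   [S → S * R]
S*R*R*R*R ⇒ S*R*R*R*R*R   [S → S * R]
S*R*R*R*R*R ⇒ S*R*R*R*R*R*R   [S → S * R]
S*R*R*R*R*R*R ⇒ R*R*R*R*R*R*R   [S → R]
R*R*R*R*R*R*R ⇒ n*R*R*R*R*R*R   [R → n]
n*R*R*R*R*R*R ⇒ n*n*R*R*R*R*R   [R → n]
n*n*R*R*R*R*R ⇒ n*n*n*R*R*R*R   [R → n]
n*n*n*R*R*R*R ⇒ n*n*n*n*R*R*R   [R → n]
n*n*n*n*R*R*R ⇒ n*n*n*n*n*R*R   [R → n]
n*n*n*n*n*R*R ⇒ n*n*n*n*n*n*R   [R → n]
n*n*n*n*n*n*R ⇒ n*n*n*n*n*n*n   [R → n]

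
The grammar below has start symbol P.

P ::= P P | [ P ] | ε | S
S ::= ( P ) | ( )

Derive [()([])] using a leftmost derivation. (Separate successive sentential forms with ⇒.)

P ⇒ [P] ⇒ [PP] ⇒ [SP] ⇒ [()P] ⇒ [()S] ⇒ [()(P)] ⇒ [()([P])] ⇒ [()([])]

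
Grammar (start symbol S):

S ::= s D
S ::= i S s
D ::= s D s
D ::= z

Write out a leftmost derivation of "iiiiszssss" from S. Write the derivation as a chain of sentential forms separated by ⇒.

S ⇒ iSs ⇒ iiSss ⇒ iiiSsss ⇒ iiiiSssss ⇒ iiiisDssss ⇒ iiiiszssss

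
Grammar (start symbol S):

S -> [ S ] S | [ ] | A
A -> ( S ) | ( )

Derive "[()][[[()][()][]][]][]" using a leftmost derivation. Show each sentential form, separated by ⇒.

S ⇒ [S]S ⇒ [A]S ⇒ [()]S ⇒ [()][S]S ⇒ [()][[S]S]S ⇒ [()][[[S]S]S]S ⇒ [()][[[A]S]S]S ⇒ [()][[[()]S]S]S ⇒ [()][[[()][S]S]S]S ⇒ [()][[[()][A]S]S]S ⇒ [()][[[()][()]S]S]S ⇒ [()][[[()][()][]]S]S ⇒ [()][[[()][()][]][]]S ⇒ [()][[[()][()][]][]][]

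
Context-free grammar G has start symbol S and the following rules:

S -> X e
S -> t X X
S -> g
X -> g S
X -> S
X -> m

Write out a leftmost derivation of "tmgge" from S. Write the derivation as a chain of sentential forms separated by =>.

S => tXX => tmX => tmS => tmXe => tmgSe => tmgge

S => tXX   [S -> t X X]
tXX => tmX   [X -> m]
tmX => tmS   [X -> S]
tmS => tmXe   [S -> X e]
tmXe => tmgSe   [X -> g S]
tmgSe => tmgge   [S -> g]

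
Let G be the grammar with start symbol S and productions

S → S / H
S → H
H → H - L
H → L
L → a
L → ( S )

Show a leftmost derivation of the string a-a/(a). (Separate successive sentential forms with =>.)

S=>S/H=>H/H=>H-L/H=>L-L/H=>a-L/H=>a-a/H=>a-a/L=>a-a/(S)=>a-a/(H)=>a-a/(L)=>a-a/(a)

S => S/H   [S → S / H]
S/H => H/H   [S → H]
H/H => H-L/H   [H → H - L]
H-L/H => L-L/H   [H → L]
L-L/H => a-L/H   [L → a]
a-L/H => a-a/H   [L → a]
a-a/H => a-a/L   [H → L]
a-a/L => a-a/(S)   [L → ( S )]
a-a/(S) => a-a/(H)   [S → H]
a-a/(H) => a-a/(L)   [H → L]
a-a/(L) => a-a/(a)   [L → a]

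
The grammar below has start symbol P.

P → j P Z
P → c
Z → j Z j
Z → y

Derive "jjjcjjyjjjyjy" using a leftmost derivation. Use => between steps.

P => jPZ   [P → j P Z]
jPZ => jjPZZ   [P → j P Z]
jjPZZ => jjjPZZZ   [P → j P Z]
jjjPZZZ => jjjcZZZ   [P → c]
jjjcZZZ => jjjcjZjZZ   [Z → j Z j]
jjjcjZjZZ => jjjcjjZjjZZ   [Z → j Z j]
jjjcjjZjjZZ => jjjcjjyjjZZ   [Z → y]
jjjcjjyjjZZ => jjjcjjyjjjZjZ   [Z → j Z j]
jjjcjjyjjjZjZ => jjjcjjyjjjyjZ   [Z → y]
jjjcjjyjjjyjZ => jjjcjjyjjjyjy   [Z → y]

P=>jPZ=>jjPZZ=>jjjPZZZ=>jjjcZZZ=>jjjcjZjZZ=>jjjcjjZjjZZ=>jjjcjjyjjZZ=>jjjcjjyjjjZjZ=>jjjcjjyjjjyjZ=>jjjcjjyjjjyjy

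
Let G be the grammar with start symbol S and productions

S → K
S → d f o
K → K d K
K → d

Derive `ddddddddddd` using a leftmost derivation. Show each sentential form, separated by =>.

S=>K=>KdK=>KdKdK=>KdKdKdK=>KdKdKdKdK=>ddKdKdKdK=>ddddKdKdK=>ddddKdKdKdK=>ddddddKdKdK=>ddddddddKdK=>ddddddddddK=>ddddddddddd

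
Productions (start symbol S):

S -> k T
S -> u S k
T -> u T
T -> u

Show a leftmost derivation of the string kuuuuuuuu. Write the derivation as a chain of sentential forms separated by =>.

S => kT   [S -> k T]
kT => kuT   [T -> u T]
kuT => kuuT   [T -> u T]
kuuT => kuuuT   [T -> u T]
kuuuT => kuuuuT   [T -> u T]
kuuuuT => kuuuuuT   [T -> u T]
kuuuuuT => kuuuuuuT   [T -> u T]
kuuuuuuT => kuuuuuuuT   [T -> u T]
kuuuuuuuT => kuuuuuuuu   [T -> u]

S => kT => kuT => kuuT => kuuuT => kuuuuT => kuuuuuT => kuuuuuuT => kuuuuuuuT => kuuuuuuuu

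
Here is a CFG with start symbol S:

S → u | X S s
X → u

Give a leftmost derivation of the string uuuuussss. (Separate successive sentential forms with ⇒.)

S⇒XSs⇒uSs⇒uXSss⇒uuSss⇒uuXSsss⇒uuuSsss⇒uuuXSssss⇒uuuuSssss⇒uuuuussss

S ⇒ XSs   [S → X S s]
XSs ⇒ uSs   [X → u]
uSs ⇒ uXSss   [S → X S s]
uXSss ⇒ uuSss   [X → u]
uuSss ⇒ uuXSsss   [S → X S s]
uuXSsss ⇒ uuuSsss   [X → u]
uuuSsss ⇒ uuuXSssss   [S → X S s]
uuuXSssss ⇒ uuuuSssss   [X → u]
uuuuSssss ⇒ uuuuussss   [S → u]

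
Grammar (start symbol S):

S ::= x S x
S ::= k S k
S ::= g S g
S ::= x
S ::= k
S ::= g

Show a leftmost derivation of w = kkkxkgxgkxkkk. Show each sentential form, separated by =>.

S => kSk   [S ::= k S k]
kSk => kkSkk   [S ::= k S k]
kkSkk => kkkSkkk   [S ::= k S k]
kkkSkkk => kkkxSxkkk   [S ::= x S x]
kkkxSxkkk => kkkxkSkxkkk   [S ::= k S k]
kkkxkSkxkkk => kkkxkgSgkxkkk   [S ::= g S g]
kkkxkgSgkxkkk => kkkxkgxgkxkkk   [S ::= x]

S => kSk => kkSkk => kkkSkkk => kkkxSxkkk => kkkxkSkxkkk => kkkxkgSgkxkkk => kkkxkgxgkxkkk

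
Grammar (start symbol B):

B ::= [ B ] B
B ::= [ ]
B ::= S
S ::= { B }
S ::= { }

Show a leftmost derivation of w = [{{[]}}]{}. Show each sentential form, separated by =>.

B => [B]B   [B ::= [ B ] B]
[B]B => [S]B   [B ::= S]
[S]B => [{B}]B   [S ::= { B }]
[{B}]B => [{S}]B   [B ::= S]
[{S}]B => [{{B}}]B   [S ::= { B }]
[{{B}}]B => [{{[]}}]B   [B ::= [ ]]
[{{[]}}]B => [{{[]}}]S   [B ::= S]
[{{[]}}]S => [{{[]}}]{}   [S ::= { }]

B=>[B]B=>[S]B=>[{B}]B=>[{S}]B=>[{{B}}]B=>[{{[]}}]B=>[{{[]}}]S=>[{{[]}}]{}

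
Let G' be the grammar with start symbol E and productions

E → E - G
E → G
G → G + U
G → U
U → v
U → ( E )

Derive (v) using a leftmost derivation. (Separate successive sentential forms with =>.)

E => G   [E → G]
G => U   [G → U]
U => (E)   [U → ( E )]
(E) => (G)   [E → G]
(G) => (U)   [G → U]
(U) => (v)   [U → v]

E => G => U => (E) => (G) => (U) => (v)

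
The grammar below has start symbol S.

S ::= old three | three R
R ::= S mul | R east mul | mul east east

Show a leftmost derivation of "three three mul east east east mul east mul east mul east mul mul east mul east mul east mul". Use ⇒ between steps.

S ⇒ three R ⇒ three R east mul ⇒ three R east mul east mul ⇒ three R east mul east mul east mul ⇒ three S mul east mul east mul east mul ⇒ three three R mul east mul east mul east mul ⇒ three three R east mul mul east mul east mul east mul ⇒ three three R east mul east mul mul east mul east mul east mul ⇒ three three R east mul east mul east mul mul east mul east mul east mul ⇒ three three R east mul east mul east mul east mul mul east mul east mul east mul ⇒ three three mul east east east mul east mul east mul east mul mul east mul east mul east mul

S ⇒ three R   [S ::= three R]
three R ⇒ three R east mul   [R ::= R east mul]
three R east mul ⇒ three R east mul east mul   [R ::= R east mul]
three R east mul east mul ⇒ three R east mul east mul east mul   [R ::= R east mul]
three R east mul east mul east mul ⇒ three S mul east mul east mul east mul   [R ::= S mul]
three S mul east mul east mul east mul ⇒ three three R mul east mul east mul east mul   [S ::= three R]
three three R mul east mul east mul east mul ⇒ three three R east mul mul east mul east mul east mul   [R ::= R east mul]
three three R east mul mul east mul east mul east mul ⇒ three three R east mul east mul mul east mul east mul east mul   [R ::= R east mul]
three three R east mul east mul mul east mul east mul east mul ⇒ three three R east mul east mul east mul mul east mul east mul east mul   [R ::= R east mul]
three three R east mul east mul east mul mul east mul east mul east mul ⇒ three three R east mul east mul east mul east mul mul east mul east mul east mul   [R ::= R east mul]
three three R east mul east mul east mul east mul mul east mul east mul east mul ⇒ three three mul east east east mul east mul east mul east mul mul east mul east mul east mul   [R ::= mul east east]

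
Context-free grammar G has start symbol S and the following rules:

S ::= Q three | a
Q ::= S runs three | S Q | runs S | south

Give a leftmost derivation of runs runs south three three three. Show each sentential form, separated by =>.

S => Q three => runs S three => runs Q three three => runs runs S three three => runs runs Q three three three => runs runs south three three three

S => Q three   [S ::= Q three]
Q three => runs S three   [Q ::= runs S]
runs S three => runs Q three three   [S ::= Q three]
runs Q three three => runs runs S three three   [Q ::= runs S]
runs runs S three three => runs runs Q three three three   [S ::= Q three]
runs runs Q three three three => runs runs south three three three   [Q ::= south]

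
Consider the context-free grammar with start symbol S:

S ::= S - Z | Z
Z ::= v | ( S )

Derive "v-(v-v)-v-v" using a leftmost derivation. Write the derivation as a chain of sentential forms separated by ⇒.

S ⇒ S-Z ⇒ S-Z-Z ⇒ S-Z-Z-Z ⇒ Z-Z-Z-Z ⇒ v-Z-Z-Z ⇒ v-(S)-Z-Z ⇒ v-(S-Z)-Z-Z ⇒ v-(Z-Z)-Z-Z ⇒ v-(v-Z)-Z-Z ⇒ v-(v-v)-Z-Z ⇒ v-(v-v)-v-Z ⇒ v-(v-v)-v-v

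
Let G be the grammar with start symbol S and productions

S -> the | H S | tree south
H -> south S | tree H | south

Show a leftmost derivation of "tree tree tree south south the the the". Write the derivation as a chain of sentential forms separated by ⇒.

S ⇒ H S ⇒ tree H S ⇒ tree tree H S ⇒ tree tree tree H S ⇒ tree tree tree south S S ⇒ tree tree tree south H S S ⇒ tree tree tree south south S S S ⇒ tree tree tree south south the S S ⇒ tree tree tree south south the the S ⇒ tree tree tree south south the the the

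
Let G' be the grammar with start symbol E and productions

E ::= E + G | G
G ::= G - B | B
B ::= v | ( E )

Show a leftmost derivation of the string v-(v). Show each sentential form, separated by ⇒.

E ⇒ G   [E ::= G]
G ⇒ G-B   [G ::= G - B]
G-B ⇒ B-B   [G ::= B]
B-B ⇒ v-B   [B ::= v]
v-B ⇒ v-(E)   [B ::= ( E )]
v-(E) ⇒ v-(G)   [E ::= G]
v-(G) ⇒ v-(B)   [G ::= B]
v-(B) ⇒ v-(v)   [B ::= v]

E ⇒ G ⇒ G-B ⇒ B-B ⇒ v-B ⇒ v-(E) ⇒ v-(G) ⇒ v-(B) ⇒ v-(v)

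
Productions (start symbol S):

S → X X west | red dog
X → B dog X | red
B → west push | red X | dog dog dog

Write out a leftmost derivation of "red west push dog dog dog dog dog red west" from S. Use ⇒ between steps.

S ⇒ X X west   [S → X X west]
X X west ⇒ red X west   [X → red]
red X west ⇒ red B dog X west   [X → B dog X]
red B dog X west ⇒ red west push dog X west   [B → west push]
red west push dog X west ⇒ red west push dog B dog X west   [X → B dog X]
red west push dog B dog X west ⇒ red west push dog dog dog dog dog X west   [B → dog dog dog]
red west push dog dog dog dog dog X west ⇒ red west push dog dog dog dog dog red west   [X → red]

S ⇒ X X west ⇒ red X west ⇒ red B dog X west ⇒ red west push dog X west ⇒ red west push dog B dog X west ⇒ red west push dog dog dog dog dog X west ⇒ red west push dog dog dog dog dog red west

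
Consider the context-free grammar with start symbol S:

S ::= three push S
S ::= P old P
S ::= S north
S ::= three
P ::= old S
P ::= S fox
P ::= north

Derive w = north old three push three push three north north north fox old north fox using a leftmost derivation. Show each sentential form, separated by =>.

S => P old P   [S ::= P old P]
P old P => north old P   [P ::= north]
north old P => north old S fox   [P ::= S fox]
north old S fox => north old three push S fox   [S ::= three push S]
north old three push S fox => north old three push P old P fox   [S ::= P old P]
north old three push P old P fox => north old three push S fox old P fox   [P ::= S fox]
north old three push S fox old P fox => north old three push S north fox old P fox   [S ::= S north]
north old three push S north fox old P fox => north old three push S north north fox old P fox   [S ::= S north]
north old three push S north north fox old P fox => north old three push three push S north north fox old P fox   [S ::= three push S]
north old three push three push S north north fox old P fox => north old three push three push S north north north fox old P fox   [S ::= S north]
north old three push three push S north north north fox old P fox => north old three push three push three north north north fox old P fox   [S ::= three]
north old three push three push three north north north fox old P fox => north old three push three push three north north north fox old north fox   [P ::= north]

S => P old P => north old P => north old S fox => north old three push S fox => north old three push P old P fox => north old three push S fox old P fox => north old three push S north fox old P fox => north old three push S north north fox old P fox => north old three push three push S north north fox old P fox => north old three push three push S north north north fox old P fox => north old three push three push three north north north fox old P fox => north old three push three push three north north north fox old north fox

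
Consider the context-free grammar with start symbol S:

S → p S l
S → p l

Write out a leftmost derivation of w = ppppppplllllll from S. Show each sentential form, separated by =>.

S => pSl   [S → p S l]
pSl => ppSll   [S → p S l]
ppSll => pppSlll   [S → p S l]
pppSlll => ppppSllll   [S → p S l]
ppppSllll => pppppSlllll   [S → p S l]
pppppSlllll => ppppppSllllll   [S → p S l]
ppppppSllllll => ppppppplllllll   [S → p l]

S=>pSl=>ppSll=>pppSlll=>ppppSllll=>pppppSlllll=>ppppppSllllll=>ppppppplllllll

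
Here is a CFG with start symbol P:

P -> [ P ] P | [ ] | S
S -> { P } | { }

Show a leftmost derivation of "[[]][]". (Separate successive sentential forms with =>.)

P => [P]P   [P -> [ P ] P]
[P]P => [[]]P   [P -> [ ]]
[[]]P => [[]][]   [P -> [ ]]

P=>[P]P=>[[]]P=>[[]][]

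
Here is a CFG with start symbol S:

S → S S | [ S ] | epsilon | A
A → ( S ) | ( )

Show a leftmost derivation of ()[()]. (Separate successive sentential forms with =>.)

S => SS   [S → S S]
SS => AS   [S → A]
AS => ()S   [A → ( )]
()S => ()[S]   [S → [ S ]]
()[S] => ()[SS]   [S → S S]
()[SS] => ()[AS]   [S → A]
()[AS] => ()[()S]   [A → ( )]
()[()S] => ()[()]   [S → epsilon]

S=>SS=>AS=>()S=>()[S]=>()[SS]=>()[AS]=>()[()S]=>()[()]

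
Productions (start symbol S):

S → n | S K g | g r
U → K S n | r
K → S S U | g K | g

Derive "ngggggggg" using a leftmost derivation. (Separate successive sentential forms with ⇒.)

S ⇒ SKg   [S → S K g]
SKg ⇒ SKgKg   [S → S K g]
SKgKg ⇒ SKgKgKg   [S → S K g]
SKgKgKg ⇒ SKgKgKgKg   [S → S K g]
SKgKgKgKg ⇒ nKgKgKgKg   [S → n]
nKgKgKgKg ⇒ nggKgKgKg   [K → g]
nggKgKgKg ⇒ nggggKgKg   [K → g]
nggggKgKg ⇒ nggggggKg   [K → g]
nggggggKg ⇒ ngggggggg   [K → g]

S ⇒ SKg ⇒ SKgKg ⇒ SKgKgKg ⇒ SKgKgKgKg ⇒ nKgKgKgKg ⇒ nggKgKgKg ⇒ nggggKgKg ⇒ nggggggKg ⇒ ngggggggg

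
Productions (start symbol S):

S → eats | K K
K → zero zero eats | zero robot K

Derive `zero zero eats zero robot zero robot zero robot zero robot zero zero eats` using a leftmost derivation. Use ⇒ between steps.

S ⇒ K K ⇒ zero zero eats K ⇒ zero zero eats zero robot K ⇒ zero zero eats zero robot zero robot K ⇒ zero zero eats zero robot zero robot zero robot K ⇒ zero zero eats zero robot zero robot zero robot zero robot K ⇒ zero zero eats zero robot zero robot zero robot zero robot zero zero eats

S ⇒ K K   [S → K K]
K K ⇒ zero zero eats K   [K → zero zero eats]
zero zero eats K ⇒ zero zero eats zero robot K   [K → zero robot K]
zero zero eats zero robot K ⇒ zero zero eats zero robot zero robot K   [K → zero robot K]
zero zero eats zero robot zero robot K ⇒ zero zero eats zero robot zero robot zero robot K   [K → zero robot K]
zero zero eats zero robot zero robot zero robot K ⇒ zero zero eats zero robot zero robot zero robot zero robot K   [K → zero robot K]
zero zero eats zero robot zero robot zero robot zero robot K ⇒ zero zero eats zero robot zero robot zero robot zero robot zero zero eats   [K → zero zero eats]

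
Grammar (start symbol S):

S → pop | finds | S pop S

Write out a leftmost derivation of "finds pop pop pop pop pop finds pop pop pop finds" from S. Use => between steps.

S => S pop S => S pop S pop S => finds pop S pop S => finds pop pop pop S => finds pop pop pop S pop S => finds pop pop pop S pop S pop S => finds pop pop pop pop pop S pop S => finds pop pop pop pop pop finds pop S => finds pop pop pop pop pop finds pop S pop S => finds pop pop pop pop pop finds pop pop pop S => finds pop pop pop pop pop finds pop pop pop finds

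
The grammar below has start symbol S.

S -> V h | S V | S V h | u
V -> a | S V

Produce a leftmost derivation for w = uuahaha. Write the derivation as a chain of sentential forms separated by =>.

S => SV => uV => uSV => uuV => uuSV => uuSVhV => uuVhVhV => uuahVhV => uuahahV => uuahaha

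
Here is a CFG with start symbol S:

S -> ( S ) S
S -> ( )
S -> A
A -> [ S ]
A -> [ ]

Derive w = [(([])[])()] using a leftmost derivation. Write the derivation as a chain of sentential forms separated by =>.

S => A   [S -> A]
A => [S]   [A -> [ S ]]
[S] => [(S)S]   [S -> ( S ) S]
[(S)S] => [((S)S)S]   [S -> ( S ) S]
[((S)S)S] => [((A)S)S]   [S -> A]
[((A)S)S] => [(([])S)S]   [A -> [ ]]
[(([])S)S] => [(([])A)S]   [S -> A]
[(([])A)S] => [(([])[])S]   [A -> [ ]]
[(([])[])S] => [(([])[])()]   [S -> ( )]

S => A => [S] => [(S)S] => [((S)S)S] => [((A)S)S] => [(([])S)S] => [(([])A)S] => [(([])[])S] => [(([])[])()]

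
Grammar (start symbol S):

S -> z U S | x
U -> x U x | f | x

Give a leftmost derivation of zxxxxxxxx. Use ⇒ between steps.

S ⇒ zUS   [S -> z U S]
zUS ⇒ zxUxS   [U -> x U x]
zxUxS ⇒ zxxUxxS   [U -> x U x]
zxxUxxS ⇒ zxxxUxxxS   [U -> x U x]
zxxxUxxxS ⇒ zxxxxxxxS   [U -> x]
zxxxxxxxS ⇒ zxxxxxxxx   [S -> x]

S⇒zUS⇒zxUxS⇒zxxUxxS⇒zxxxUxxxS⇒zxxxxxxxS⇒zxxxxxxxx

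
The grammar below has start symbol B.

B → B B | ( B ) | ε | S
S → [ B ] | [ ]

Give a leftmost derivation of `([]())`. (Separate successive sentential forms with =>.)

B => (B)   [B → ( B )]
(B) => (BB)   [B → B B]
(BB) => (SB)   [B → S]
(SB) => ([]B)   [S → [ ]]
([]B) => ([](B))   [B → ( B )]
([](B)) => ([]())   [B → ε]

B => (B) => (BB) => (SB) => ([]B) => ([](B)) => ([]())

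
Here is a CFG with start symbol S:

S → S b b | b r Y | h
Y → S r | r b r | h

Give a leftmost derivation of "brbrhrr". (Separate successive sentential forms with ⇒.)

S ⇒ brY   [S → b r Y]
brY ⇒ brSr   [Y → S r]
brSr ⇒ brbrYr   [S → b r Y]
brbrYr ⇒ brbrSrr   [Y → S r]
brbrSrr ⇒ brbrhrr   [S → h]

S⇒brY⇒brSr⇒brbrYr⇒brbrSrr⇒brbrhrr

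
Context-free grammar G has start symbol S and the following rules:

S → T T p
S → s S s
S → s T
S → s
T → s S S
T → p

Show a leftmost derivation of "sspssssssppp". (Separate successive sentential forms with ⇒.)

S ⇒ TTp ⇒ sSSTp ⇒ ssTSTp ⇒ sspSTp ⇒ sspTTpTp ⇒ sspsSSTpTp ⇒ sspssSTpTp ⇒ sspsssTpTp ⇒ sspssssSSpTp ⇒ sspsssssSpTp ⇒ sspsssssspTp ⇒ sspssssssppp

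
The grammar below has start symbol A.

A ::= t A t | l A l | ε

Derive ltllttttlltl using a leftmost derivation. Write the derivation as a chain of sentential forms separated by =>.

A => lAl => ltAtl => ltlAltl => ltllAlltl => ltlltAtlltl => ltllttAttlltl => ltllttttlltl

A => lAl   [A ::= l A l]
lAl => ltAtl   [A ::= t A t]
ltAtl => ltlAltl   [A ::= l A l]
ltlAltl => ltllAlltl   [A ::= l A l]
ltllAlltl => ltlltAtlltl   [A ::= t A t]
ltlltAtlltl => ltllttAttlltl   [A ::= t A t]
ltllttAttlltl => ltllttttlltl   [A ::= ε]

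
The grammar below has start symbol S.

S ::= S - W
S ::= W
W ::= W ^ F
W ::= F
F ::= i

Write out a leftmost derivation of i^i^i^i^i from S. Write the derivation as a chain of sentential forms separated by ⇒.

S ⇒ W   [S ::= W]
W ⇒ W^F   [W ::= W ^ F]
W^F ⇒ W^F^F   [W ::= W ^ F]
W^F^F ⇒ W^F^F^F   [W ::= W ^ F]
W^F^F^F ⇒ W^F^F^F^F   [W ::= W ^ F]
W^F^F^F^F ⇒ F^F^F^F^F   [W ::= F]
F^F^F^F^F ⇒ i^F^F^F^F   [F ::= i]
i^F^F^F^F ⇒ i^i^F^F^F   [F ::= i]
i^i^F^F^F ⇒ i^i^i^F^F   [F ::= i]
i^i^i^F^F ⇒ i^i^i^i^F   [F ::= i]
i^i^i^i^F ⇒ i^i^i^i^i   [F ::= i]

S ⇒ W ⇒ W^F ⇒ W^F^F ⇒ W^F^F^F ⇒ W^F^F^F^F ⇒ F^F^F^F^F ⇒ i^F^F^F^F ⇒ i^i^F^F^F ⇒ i^i^i^F^F ⇒ i^i^i^i^F ⇒ i^i^i^i^i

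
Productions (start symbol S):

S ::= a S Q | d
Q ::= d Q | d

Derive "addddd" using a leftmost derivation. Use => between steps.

S => aSQ => adQ => addQ => adddQ => addddQ => addddd

S => aSQ   [S ::= a S Q]
aSQ => adQ   [S ::= d]
adQ => addQ   [Q ::= d Q]
addQ => adddQ   [Q ::= d Q]
adddQ => addddQ   [Q ::= d Q]
addddQ => addddd   [Q ::= d]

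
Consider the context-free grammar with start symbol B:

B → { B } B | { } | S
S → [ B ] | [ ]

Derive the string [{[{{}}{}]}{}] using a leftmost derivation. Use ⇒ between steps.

B ⇒ S ⇒ [B] ⇒ [{B}B] ⇒ [{S}B] ⇒ [{[B]}B] ⇒ [{[{B}B]}B] ⇒ [{[{{}}B]}B] ⇒ [{[{{}}{}]}B] ⇒ [{[{{}}{}]}{}]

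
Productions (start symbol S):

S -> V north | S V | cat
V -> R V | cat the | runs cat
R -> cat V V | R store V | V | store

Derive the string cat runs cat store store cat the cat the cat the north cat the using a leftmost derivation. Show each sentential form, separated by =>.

S => S V   [S -> S V]
S V => V north V   [S -> V north]
V north V => R V north V   [V -> R V]
R V north V => cat V V V north V   [R -> cat V V]
cat V V V north V => cat runs cat V V north V   [V -> runs cat]
cat runs cat V V north V => cat runs cat R V V north V   [V -> R V]
cat runs cat R V V north V => cat runs cat R store V V V north V   [R -> R store V]
cat runs cat R store V V V north V => cat runs cat store store V V V north V   [R -> store]
cat runs cat store store V V V north V => cat runs cat store store cat the V V north V   [V -> cat the]
cat runs cat store store cat the V V north V => cat runs cat store store cat the cat the V north V   [V -> cat the]
cat runs cat store store cat the cat the V north V => cat runs cat store store cat the cat the cat the north V   [V -> cat the]
cat runs cat store store cat the cat the cat the north V => cat runs cat store store cat the cat the cat the north cat the   [V -> cat the]

S => S V => V north V => R V north V => cat V V V north V => cat runs cat V V north V => cat runs cat R V V north V => cat runs cat R store V V V north V => cat runs cat store store V V V north V => cat runs cat store store cat the V V north V => cat runs cat store store cat the cat the V north V => cat runs cat store store cat the cat the cat the north V => cat runs cat store store cat the cat the cat the north cat the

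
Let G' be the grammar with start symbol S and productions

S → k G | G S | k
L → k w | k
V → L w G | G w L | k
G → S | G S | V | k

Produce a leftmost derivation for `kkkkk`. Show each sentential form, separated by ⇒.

S ⇒ GS   [S → G S]
GS ⇒ SS   [G → S]
SS ⇒ kGS   [S → k G]
kGS ⇒ kkS   [G → k]
kkS ⇒ kkGS   [S → G S]
kkGS ⇒ kkGSS   [G → G S]
kkGSS ⇒ kkSSS   [G → S]
kkSSS ⇒ kkkSS   [S → k]
kkkSS ⇒ kkkkS   [S → k]
kkkkS ⇒ kkkkk   [S → k]

S ⇒ GS ⇒ SS ⇒ kGS ⇒ kkS ⇒ kkGS ⇒ kkGSS ⇒ kkSSS ⇒ kkkSS ⇒ kkkkS ⇒ kkkkk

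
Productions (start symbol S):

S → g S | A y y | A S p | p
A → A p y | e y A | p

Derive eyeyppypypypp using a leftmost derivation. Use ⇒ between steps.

S⇒ASp⇒ApySp⇒eyApySp⇒eyeyApySp⇒eyeyApypySp⇒eyeyApypypySp⇒eyeyppypypySp⇒eyeyppypypypp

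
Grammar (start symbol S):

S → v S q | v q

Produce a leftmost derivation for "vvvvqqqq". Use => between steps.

S=>vSq=>vvSqq=>vvvSqqq=>vvvvqqqq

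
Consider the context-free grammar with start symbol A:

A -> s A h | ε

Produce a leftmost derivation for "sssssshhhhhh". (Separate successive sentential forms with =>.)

A => sAh => ssAhh => sssAhhh => ssssAhhhh => sssssAhhhhh => ssssssAhhhhhh => sssssshhhhhh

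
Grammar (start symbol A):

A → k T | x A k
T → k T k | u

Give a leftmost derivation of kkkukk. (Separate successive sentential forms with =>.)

A => kT => kkTk => kkkTkk => kkkukk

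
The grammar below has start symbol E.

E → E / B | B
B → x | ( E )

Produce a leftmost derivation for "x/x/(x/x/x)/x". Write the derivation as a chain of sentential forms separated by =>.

E => E/B   [E → E / B]
E/B => E/B/B   [E → E / B]
E/B/B => E/B/B/B   [E → E / B]
E/B/B/B => B/B/B/B   [E → B]
B/B/B/B => x/B/B/B   [B → x]
x/B/B/B => x/x/B/B   [B → x]
x/x/B/B => x/x/(E)/B   [B → ( E )]
x/x/(E)/B => x/x/(E/B)/B   [E → E / B]
x/x/(E/B)/B => x/x/(E/B/B)/B   [E → E / B]
x/x/(E/B/B)/B => x/x/(B/B/B)/B   [E → B]
x/x/(B/B/B)/B => x/x/(x/B/B)/B   [B → x]
x/x/(x/B/B)/B => x/x/(x/x/B)/B   [B → x]
x/x/(x/x/B)/B => x/x/(x/x/x)/B   [B → x]
x/x/(x/x/x)/B => x/x/(x/x/x)/x   [B → x]

E=>E/B=>E/B/B=>E/B/B/B=>B/B/B/B=>x/B/B/B=>x/x/B/B=>x/x/(E)/B=>x/x/(E/B)/B=>x/x/(E/B/B)/B=>x/x/(B/B/B)/B=>x/x/(x/B/B)/B=>x/x/(x/x/B)/B=>x/x/(x/x/x)/B=>x/x/(x/x/x)/x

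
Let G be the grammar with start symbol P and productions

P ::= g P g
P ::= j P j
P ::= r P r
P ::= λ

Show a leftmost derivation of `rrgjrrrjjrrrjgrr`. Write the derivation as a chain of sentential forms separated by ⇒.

P ⇒ rPr   [P ::= r P r]
rPr ⇒ rrPrr   [P ::= r P r]
rrPrr ⇒ rrgPgrr   [P ::= g P g]
rrgPgrr ⇒ rrgjPjgrr   [P ::= j P j]
rrgjPjgrr ⇒ rrgjrPrjgrr   [P ::= r P r]
rrgjrPrjgrr ⇒ rrgjrrPrrjgrr   [P ::= r P r]
rrgjrrPrrjgrr ⇒ rrgjrrrPrrrjgrr   [P ::= r P r]
rrgjrrrPrrrjgrr ⇒ rrgjrrrjPjrrrjgrr   [P ::= j P j]
rrgjrrrjPjrrrjgrr ⇒ rrgjrrrjjrrrjgrr   [P ::= λ]

P⇒rPr⇒rrPrr⇒rrgPgrr⇒rrgjPjgrr⇒rrgjrPrjgrr⇒rrgjrrPrrjgrr⇒rrgjrrrPrrrjgrr⇒rrgjrrrjPjrrrjgrr⇒rrgjrrrjjrrrjgrr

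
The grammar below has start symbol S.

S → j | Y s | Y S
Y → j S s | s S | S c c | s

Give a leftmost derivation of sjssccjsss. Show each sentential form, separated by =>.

S => Ys   [S → Y s]
Ys => sSs   [Y → s S]
sSs => sYss   [S → Y s]
sYss => sjSsss   [Y → j S s]
sjSsss => sjYSsss   [S → Y S]
sjYSsss => sjSccSsss   [Y → S c c]
sjSccSsss => sjYsccSsss   [S → Y s]
sjYsccSsss => sjssccSsss   [Y → s]
sjssccSsss => sjssccjsss   [S → j]

S => Ys => sSs => sYss => sjSsss => sjYSsss => sjSccSsss => sjYsccSsss => sjssccSsss => sjssccjsss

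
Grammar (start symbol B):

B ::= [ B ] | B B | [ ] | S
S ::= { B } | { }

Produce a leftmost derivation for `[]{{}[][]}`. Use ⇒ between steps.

B ⇒ BB ⇒ []B ⇒ []S ⇒ []{B} ⇒ []{BB} ⇒ []{BBB} ⇒ []{SBB} ⇒ []{{}BB} ⇒ []{{}[]B} ⇒ []{{}[][]}

B ⇒ BB   [B ::= B B]
BB ⇒ []B   [B ::= [ ]]
[]B ⇒ []S   [B ::= S]
[]S ⇒ []{B}   [S ::= { B }]
[]{B} ⇒ []{BB}   [B ::= B B]
[]{BB} ⇒ []{BBB}   [B ::= B B]
[]{BBB} ⇒ []{SBB}   [B ::= S]
[]{SBB} ⇒ []{{}BB}   [S ::= { }]
[]{{}BB} ⇒ []{{}[]B}   [B ::= [ ]]
[]{{}[]B} ⇒ []{{}[][]}   [B ::= [ ]]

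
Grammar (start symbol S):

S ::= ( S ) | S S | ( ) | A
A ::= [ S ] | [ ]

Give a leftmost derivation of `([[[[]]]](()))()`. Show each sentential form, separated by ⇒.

S ⇒ SS ⇒ (S)S ⇒ (SS)S ⇒ (AS)S ⇒ ([S]S)S ⇒ ([A]S)S ⇒ ([[S]]S)S ⇒ ([[A]]S)S ⇒ ([[[S]]]S)S ⇒ ([[[A]]]S)S ⇒ ([[[[]]]]S)S ⇒ ([[[[]]]](S))S ⇒ ([[[[]]]](()))S ⇒ ([[[[]]]](()))()

S ⇒ SS   [S ::= S S]
SS ⇒ (S)S   [S ::= ( S )]
(S)S ⇒ (SS)S   [S ::= S S]
(SS)S ⇒ (AS)S   [S ::= A]
(AS)S ⇒ ([S]S)S   [A ::= [ S ]]
([S]S)S ⇒ ([A]S)S   [S ::= A]
([A]S)S ⇒ ([[S]]S)S   [A ::= [ S ]]
([[S]]S)S ⇒ ([[A]]S)S   [S ::= A]
([[A]]S)S ⇒ ([[[S]]]S)S   [A ::= [ S ]]
([[[S]]]S)S ⇒ ([[[A]]]S)S   [S ::= A]
([[[A]]]S)S ⇒ ([[[[]]]]S)S   [A ::= [ ]]
([[[[]]]]S)S ⇒ ([[[[]]]](S))S   [S ::= ( S )]
([[[[]]]](S))S ⇒ ([[[[]]]](()))S   [S ::= ( )]
([[[[]]]](()))S ⇒ ([[[[]]]](()))()   [S ::= ( )]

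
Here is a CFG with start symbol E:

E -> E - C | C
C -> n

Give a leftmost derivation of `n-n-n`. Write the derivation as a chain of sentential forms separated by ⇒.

E ⇒ E-C ⇒ E-C-C ⇒ C-C-C ⇒ n-C-C ⇒ n-n-C ⇒ n-n-n

E ⇒ E-C   [E -> E - C]
E-C ⇒ E-C-C   [E -> E - C]
E-C-C ⇒ C-C-C   [E -> C]
C-C-C ⇒ n-C-C   [C -> n]
n-C-C ⇒ n-n-C   [C -> n]
n-n-C ⇒ n-n-n   [C -> n]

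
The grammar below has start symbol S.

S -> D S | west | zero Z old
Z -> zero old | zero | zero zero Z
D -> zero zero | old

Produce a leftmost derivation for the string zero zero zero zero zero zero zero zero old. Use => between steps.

S => zero Z old   [S -> zero Z old]
zero Z old => zero zero zero Z old   [Z -> zero zero Z]
zero zero zero Z old => zero zero zero zero zero Z old   [Z -> zero zero Z]
zero zero zero zero zero Z old => zero zero zero zero zero zero zero Z old   [Z -> zero zero Z]
zero zero zero zero zero zero zero Z old => zero zero zero zero zero zero zero zero old   [Z -> zero]

S => zero Z old => zero zero zero Z old => zero zero zero zero zero Z old => zero zero zero zero zero zero zero Z old => zero zero zero zero zero zero zero zero old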